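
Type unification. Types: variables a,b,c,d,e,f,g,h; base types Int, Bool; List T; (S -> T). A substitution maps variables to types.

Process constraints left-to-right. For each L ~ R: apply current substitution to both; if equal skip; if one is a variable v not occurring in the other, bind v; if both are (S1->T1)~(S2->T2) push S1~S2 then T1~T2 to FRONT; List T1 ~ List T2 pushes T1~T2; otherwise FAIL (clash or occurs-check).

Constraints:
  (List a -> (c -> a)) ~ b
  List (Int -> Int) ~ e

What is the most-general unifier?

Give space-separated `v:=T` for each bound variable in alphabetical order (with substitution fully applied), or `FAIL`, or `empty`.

step 1: unify (List a -> (c -> a)) ~ b  [subst: {-} | 1 pending]
  bind b := (List a -> (c -> a))
step 2: unify List (Int -> Int) ~ e  [subst: {b:=(List a -> (c -> a))} | 0 pending]
  bind e := List (Int -> Int)

Answer: b:=(List a -> (c -> a)) e:=List (Int -> Int)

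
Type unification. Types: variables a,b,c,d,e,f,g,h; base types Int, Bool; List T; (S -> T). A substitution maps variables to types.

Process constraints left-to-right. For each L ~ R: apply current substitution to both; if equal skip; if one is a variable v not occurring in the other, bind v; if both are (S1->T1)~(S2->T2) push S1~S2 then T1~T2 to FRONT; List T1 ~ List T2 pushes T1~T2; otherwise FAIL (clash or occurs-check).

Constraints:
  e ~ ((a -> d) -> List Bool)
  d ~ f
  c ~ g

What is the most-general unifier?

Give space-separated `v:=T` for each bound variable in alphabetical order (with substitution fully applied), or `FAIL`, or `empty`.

Answer: c:=g d:=f e:=((a -> f) -> List Bool)

Derivation:
step 1: unify e ~ ((a -> d) -> List Bool)  [subst: {-} | 2 pending]
  bind e := ((a -> d) -> List Bool)
step 2: unify d ~ f  [subst: {e:=((a -> d) -> List Bool)} | 1 pending]
  bind d := f
step 3: unify c ~ g  [subst: {e:=((a -> d) -> List Bool), d:=f} | 0 pending]
  bind c := g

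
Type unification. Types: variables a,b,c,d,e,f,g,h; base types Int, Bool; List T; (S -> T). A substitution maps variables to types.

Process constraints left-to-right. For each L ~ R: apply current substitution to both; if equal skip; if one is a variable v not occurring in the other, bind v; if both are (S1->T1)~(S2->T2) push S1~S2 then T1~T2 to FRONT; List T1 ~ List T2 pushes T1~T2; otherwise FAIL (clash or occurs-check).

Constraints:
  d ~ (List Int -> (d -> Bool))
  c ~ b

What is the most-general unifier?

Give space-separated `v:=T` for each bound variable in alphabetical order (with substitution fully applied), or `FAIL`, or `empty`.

Answer: FAIL

Derivation:
step 1: unify d ~ (List Int -> (d -> Bool))  [subst: {-} | 1 pending]
  occurs-check fail: d in (List Int -> (d -> Bool))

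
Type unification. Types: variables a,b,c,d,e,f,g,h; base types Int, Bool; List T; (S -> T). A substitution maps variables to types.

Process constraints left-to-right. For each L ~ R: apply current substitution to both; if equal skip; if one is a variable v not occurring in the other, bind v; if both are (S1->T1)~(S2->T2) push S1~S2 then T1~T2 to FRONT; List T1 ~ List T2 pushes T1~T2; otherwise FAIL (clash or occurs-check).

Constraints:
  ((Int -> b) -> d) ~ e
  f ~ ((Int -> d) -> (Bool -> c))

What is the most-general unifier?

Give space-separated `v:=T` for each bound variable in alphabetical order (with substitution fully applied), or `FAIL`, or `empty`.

step 1: unify ((Int -> b) -> d) ~ e  [subst: {-} | 1 pending]
  bind e := ((Int -> b) -> d)
step 2: unify f ~ ((Int -> d) -> (Bool -> c))  [subst: {e:=((Int -> b) -> d)} | 0 pending]
  bind f := ((Int -> d) -> (Bool -> c))

Answer: e:=((Int -> b) -> d) f:=((Int -> d) -> (Bool -> c))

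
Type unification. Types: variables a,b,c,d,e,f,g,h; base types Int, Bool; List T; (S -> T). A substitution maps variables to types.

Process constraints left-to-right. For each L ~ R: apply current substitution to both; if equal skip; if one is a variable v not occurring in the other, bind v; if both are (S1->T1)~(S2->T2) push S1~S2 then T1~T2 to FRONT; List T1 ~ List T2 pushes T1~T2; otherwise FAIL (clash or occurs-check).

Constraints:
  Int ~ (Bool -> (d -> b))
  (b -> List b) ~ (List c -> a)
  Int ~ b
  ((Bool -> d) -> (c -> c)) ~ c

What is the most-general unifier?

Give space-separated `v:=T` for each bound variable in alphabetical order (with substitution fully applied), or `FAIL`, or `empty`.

step 1: unify Int ~ (Bool -> (d -> b))  [subst: {-} | 3 pending]
  clash: Int vs (Bool -> (d -> b))

Answer: FAIL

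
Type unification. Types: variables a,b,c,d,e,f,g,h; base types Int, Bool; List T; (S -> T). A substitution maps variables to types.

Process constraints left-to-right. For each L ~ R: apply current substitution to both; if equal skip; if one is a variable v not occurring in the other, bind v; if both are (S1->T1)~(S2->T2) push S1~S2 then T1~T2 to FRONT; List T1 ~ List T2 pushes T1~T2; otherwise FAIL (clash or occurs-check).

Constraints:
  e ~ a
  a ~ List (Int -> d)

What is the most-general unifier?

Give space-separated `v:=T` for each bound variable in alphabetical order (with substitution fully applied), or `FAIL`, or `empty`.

step 1: unify e ~ a  [subst: {-} | 1 pending]
  bind e := a
step 2: unify a ~ List (Int -> d)  [subst: {e:=a} | 0 pending]
  bind a := List (Int -> d)

Answer: a:=List (Int -> d) e:=List (Int -> d)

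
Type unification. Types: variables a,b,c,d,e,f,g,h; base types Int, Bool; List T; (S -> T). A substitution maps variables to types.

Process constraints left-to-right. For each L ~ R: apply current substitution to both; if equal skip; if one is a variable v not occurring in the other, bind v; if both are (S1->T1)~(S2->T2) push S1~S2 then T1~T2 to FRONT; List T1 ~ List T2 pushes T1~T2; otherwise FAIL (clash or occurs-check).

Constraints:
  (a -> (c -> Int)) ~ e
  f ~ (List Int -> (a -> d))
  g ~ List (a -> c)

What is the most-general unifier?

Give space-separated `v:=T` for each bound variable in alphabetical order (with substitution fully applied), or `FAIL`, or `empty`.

Answer: e:=(a -> (c -> Int)) f:=(List Int -> (a -> d)) g:=List (a -> c)

Derivation:
step 1: unify (a -> (c -> Int)) ~ e  [subst: {-} | 2 pending]
  bind e := (a -> (c -> Int))
step 2: unify f ~ (List Int -> (a -> d))  [subst: {e:=(a -> (c -> Int))} | 1 pending]
  bind f := (List Int -> (a -> d))
step 3: unify g ~ List (a -> c)  [subst: {e:=(a -> (c -> Int)), f:=(List Int -> (a -> d))} | 0 pending]
  bind g := List (a -> c)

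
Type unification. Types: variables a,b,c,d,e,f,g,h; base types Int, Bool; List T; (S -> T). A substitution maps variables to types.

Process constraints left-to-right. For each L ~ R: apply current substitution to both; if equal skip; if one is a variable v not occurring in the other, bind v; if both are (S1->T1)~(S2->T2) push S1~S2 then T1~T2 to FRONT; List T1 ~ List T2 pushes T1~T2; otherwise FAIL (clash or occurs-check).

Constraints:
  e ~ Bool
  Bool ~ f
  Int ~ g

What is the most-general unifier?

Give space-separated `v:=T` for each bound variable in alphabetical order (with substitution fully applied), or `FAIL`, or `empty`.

Answer: e:=Bool f:=Bool g:=Int

Derivation:
step 1: unify e ~ Bool  [subst: {-} | 2 pending]
  bind e := Bool
step 2: unify Bool ~ f  [subst: {e:=Bool} | 1 pending]
  bind f := Bool
step 3: unify Int ~ g  [subst: {e:=Bool, f:=Bool} | 0 pending]
  bind g := Int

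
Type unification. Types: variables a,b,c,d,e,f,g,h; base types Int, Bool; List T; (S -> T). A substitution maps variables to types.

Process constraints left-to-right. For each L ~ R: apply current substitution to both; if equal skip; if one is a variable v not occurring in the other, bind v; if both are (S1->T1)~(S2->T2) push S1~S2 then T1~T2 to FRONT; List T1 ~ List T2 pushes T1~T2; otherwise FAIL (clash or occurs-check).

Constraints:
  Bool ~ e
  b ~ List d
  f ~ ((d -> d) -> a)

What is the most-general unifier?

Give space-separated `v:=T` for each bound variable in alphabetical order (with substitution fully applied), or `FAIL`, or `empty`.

Answer: b:=List d e:=Bool f:=((d -> d) -> a)

Derivation:
step 1: unify Bool ~ e  [subst: {-} | 2 pending]
  bind e := Bool
step 2: unify b ~ List d  [subst: {e:=Bool} | 1 pending]
  bind b := List d
step 3: unify f ~ ((d -> d) -> a)  [subst: {e:=Bool, b:=List d} | 0 pending]
  bind f := ((d -> d) -> a)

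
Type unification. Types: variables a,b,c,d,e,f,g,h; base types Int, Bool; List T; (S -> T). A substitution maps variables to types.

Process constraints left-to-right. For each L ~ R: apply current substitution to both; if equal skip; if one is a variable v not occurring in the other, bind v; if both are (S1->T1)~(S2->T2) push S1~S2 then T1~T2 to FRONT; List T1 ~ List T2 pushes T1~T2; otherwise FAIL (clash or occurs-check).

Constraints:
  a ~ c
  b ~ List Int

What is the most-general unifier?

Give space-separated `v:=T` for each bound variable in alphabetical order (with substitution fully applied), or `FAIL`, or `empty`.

Answer: a:=c b:=List Int

Derivation:
step 1: unify a ~ c  [subst: {-} | 1 pending]
  bind a := c
step 2: unify b ~ List Int  [subst: {a:=c} | 0 pending]
  bind b := List Int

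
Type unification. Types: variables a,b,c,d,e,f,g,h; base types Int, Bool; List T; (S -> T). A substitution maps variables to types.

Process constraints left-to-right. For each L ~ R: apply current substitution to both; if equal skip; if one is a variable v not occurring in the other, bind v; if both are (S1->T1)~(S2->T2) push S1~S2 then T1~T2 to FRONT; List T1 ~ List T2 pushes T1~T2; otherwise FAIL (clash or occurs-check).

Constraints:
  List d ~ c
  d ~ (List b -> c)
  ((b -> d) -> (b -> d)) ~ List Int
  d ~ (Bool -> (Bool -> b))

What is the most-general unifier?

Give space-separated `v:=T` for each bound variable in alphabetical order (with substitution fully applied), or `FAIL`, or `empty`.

step 1: unify List d ~ c  [subst: {-} | 3 pending]
  bind c := List d
step 2: unify d ~ (List b -> List d)  [subst: {c:=List d} | 2 pending]
  occurs-check fail: d in (List b -> List d)

Answer: FAIL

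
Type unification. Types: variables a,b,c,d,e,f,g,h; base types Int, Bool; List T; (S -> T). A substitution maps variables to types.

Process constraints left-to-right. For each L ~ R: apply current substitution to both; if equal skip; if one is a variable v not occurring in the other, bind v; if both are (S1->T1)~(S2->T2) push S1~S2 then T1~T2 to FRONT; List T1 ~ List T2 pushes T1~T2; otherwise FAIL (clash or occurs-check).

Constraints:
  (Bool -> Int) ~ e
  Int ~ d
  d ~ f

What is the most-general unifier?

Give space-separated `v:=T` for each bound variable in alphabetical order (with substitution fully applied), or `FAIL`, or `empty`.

step 1: unify (Bool -> Int) ~ e  [subst: {-} | 2 pending]
  bind e := (Bool -> Int)
step 2: unify Int ~ d  [subst: {e:=(Bool -> Int)} | 1 pending]
  bind d := Int
step 3: unify Int ~ f  [subst: {e:=(Bool -> Int), d:=Int} | 0 pending]
  bind f := Int

Answer: d:=Int e:=(Bool -> Int) f:=Int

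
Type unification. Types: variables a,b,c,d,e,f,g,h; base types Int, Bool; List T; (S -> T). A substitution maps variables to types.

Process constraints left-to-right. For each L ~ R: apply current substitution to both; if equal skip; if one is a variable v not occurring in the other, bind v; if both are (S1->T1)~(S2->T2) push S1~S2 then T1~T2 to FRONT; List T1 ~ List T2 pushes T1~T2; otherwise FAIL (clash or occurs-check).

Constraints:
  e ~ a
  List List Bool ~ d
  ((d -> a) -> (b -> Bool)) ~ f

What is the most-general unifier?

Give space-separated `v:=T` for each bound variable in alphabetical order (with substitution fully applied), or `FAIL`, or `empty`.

step 1: unify e ~ a  [subst: {-} | 2 pending]
  bind e := a
step 2: unify List List Bool ~ d  [subst: {e:=a} | 1 pending]
  bind d := List List Bool
step 3: unify ((List List Bool -> a) -> (b -> Bool)) ~ f  [subst: {e:=a, d:=List List Bool} | 0 pending]
  bind f := ((List List Bool -> a) -> (b -> Bool))

Answer: d:=List List Bool e:=a f:=((List List Bool -> a) -> (b -> Bool))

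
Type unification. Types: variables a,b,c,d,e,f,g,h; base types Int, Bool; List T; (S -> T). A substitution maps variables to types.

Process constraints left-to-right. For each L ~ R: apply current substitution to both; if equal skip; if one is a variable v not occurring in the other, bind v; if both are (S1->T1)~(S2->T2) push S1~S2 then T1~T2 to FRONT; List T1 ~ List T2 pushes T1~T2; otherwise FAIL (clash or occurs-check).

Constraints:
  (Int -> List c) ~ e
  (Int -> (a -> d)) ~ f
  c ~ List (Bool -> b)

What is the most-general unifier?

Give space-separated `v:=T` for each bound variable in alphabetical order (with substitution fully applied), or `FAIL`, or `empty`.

Answer: c:=List (Bool -> b) e:=(Int -> List List (Bool -> b)) f:=(Int -> (a -> d))

Derivation:
step 1: unify (Int -> List c) ~ e  [subst: {-} | 2 pending]
  bind e := (Int -> List c)
step 2: unify (Int -> (a -> d)) ~ f  [subst: {e:=(Int -> List c)} | 1 pending]
  bind f := (Int -> (a -> d))
step 3: unify c ~ List (Bool -> b)  [subst: {e:=(Int -> List c), f:=(Int -> (a -> d))} | 0 pending]
  bind c := List (Bool -> b)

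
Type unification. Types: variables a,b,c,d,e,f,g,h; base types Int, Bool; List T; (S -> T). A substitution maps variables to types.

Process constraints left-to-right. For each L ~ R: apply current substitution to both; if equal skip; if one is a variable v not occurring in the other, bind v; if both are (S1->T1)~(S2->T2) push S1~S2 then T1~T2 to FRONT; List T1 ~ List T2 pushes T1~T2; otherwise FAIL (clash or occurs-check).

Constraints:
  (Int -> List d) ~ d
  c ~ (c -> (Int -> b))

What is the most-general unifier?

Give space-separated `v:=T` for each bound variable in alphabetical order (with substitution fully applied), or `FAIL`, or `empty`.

step 1: unify (Int -> List d) ~ d  [subst: {-} | 1 pending]
  occurs-check fail

Answer: FAIL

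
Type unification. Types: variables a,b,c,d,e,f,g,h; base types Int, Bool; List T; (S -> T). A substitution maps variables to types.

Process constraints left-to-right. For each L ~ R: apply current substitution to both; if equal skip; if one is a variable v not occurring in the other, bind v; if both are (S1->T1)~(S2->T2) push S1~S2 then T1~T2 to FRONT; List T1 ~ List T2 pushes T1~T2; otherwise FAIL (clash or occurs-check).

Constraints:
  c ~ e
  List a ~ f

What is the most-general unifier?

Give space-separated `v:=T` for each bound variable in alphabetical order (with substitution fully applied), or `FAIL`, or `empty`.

step 1: unify c ~ e  [subst: {-} | 1 pending]
  bind c := e
step 2: unify List a ~ f  [subst: {c:=e} | 0 pending]
  bind f := List a

Answer: c:=e f:=List a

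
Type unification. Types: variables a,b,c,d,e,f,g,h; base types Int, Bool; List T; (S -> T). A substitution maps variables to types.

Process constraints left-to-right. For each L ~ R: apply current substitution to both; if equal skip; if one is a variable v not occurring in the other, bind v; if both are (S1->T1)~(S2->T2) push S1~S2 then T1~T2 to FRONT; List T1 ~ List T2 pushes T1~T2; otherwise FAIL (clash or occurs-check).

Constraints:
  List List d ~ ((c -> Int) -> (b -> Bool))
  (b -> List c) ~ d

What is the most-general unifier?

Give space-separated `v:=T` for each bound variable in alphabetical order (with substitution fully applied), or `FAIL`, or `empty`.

step 1: unify List List d ~ ((c -> Int) -> (b -> Bool))  [subst: {-} | 1 pending]
  clash: List List d vs ((c -> Int) -> (b -> Bool))

Answer: FAIL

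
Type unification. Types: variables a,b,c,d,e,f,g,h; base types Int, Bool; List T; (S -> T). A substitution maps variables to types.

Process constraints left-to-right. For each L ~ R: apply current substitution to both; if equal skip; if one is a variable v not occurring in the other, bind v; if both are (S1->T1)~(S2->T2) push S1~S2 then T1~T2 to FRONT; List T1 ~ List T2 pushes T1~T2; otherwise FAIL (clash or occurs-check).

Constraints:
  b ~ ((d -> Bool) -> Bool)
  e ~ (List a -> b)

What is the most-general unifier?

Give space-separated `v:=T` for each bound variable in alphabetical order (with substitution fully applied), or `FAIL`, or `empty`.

Answer: b:=((d -> Bool) -> Bool) e:=(List a -> ((d -> Bool) -> Bool))

Derivation:
step 1: unify b ~ ((d -> Bool) -> Bool)  [subst: {-} | 1 pending]
  bind b := ((d -> Bool) -> Bool)
step 2: unify e ~ (List a -> ((d -> Bool) -> Bool))  [subst: {b:=((d -> Bool) -> Bool)} | 0 pending]
  bind e := (List a -> ((d -> Bool) -> Bool))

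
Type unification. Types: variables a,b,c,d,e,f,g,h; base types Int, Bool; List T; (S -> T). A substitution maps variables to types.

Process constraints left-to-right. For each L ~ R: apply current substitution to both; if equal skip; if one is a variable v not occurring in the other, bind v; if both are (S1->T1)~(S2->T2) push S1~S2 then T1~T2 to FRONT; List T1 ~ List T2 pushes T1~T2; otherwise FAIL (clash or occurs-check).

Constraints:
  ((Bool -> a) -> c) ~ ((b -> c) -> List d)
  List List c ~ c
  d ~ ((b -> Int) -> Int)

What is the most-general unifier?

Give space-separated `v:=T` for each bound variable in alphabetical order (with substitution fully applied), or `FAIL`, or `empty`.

Answer: FAIL

Derivation:
step 1: unify ((Bool -> a) -> c) ~ ((b -> c) -> List d)  [subst: {-} | 2 pending]
  -> decompose arrow: push (Bool -> a)~(b -> c), c~List d
step 2: unify (Bool -> a) ~ (b -> c)  [subst: {-} | 3 pending]
  -> decompose arrow: push Bool~b, a~c
step 3: unify Bool ~ b  [subst: {-} | 4 pending]
  bind b := Bool
step 4: unify a ~ c  [subst: {b:=Bool} | 3 pending]
  bind a := c
step 5: unify c ~ List d  [subst: {b:=Bool, a:=c} | 2 pending]
  bind c := List d
step 6: unify List List List d ~ List d  [subst: {b:=Bool, a:=c, c:=List d} | 1 pending]
  -> decompose List: push List List d~d
step 7: unify List List d ~ d  [subst: {b:=Bool, a:=c, c:=List d} | 1 pending]
  occurs-check fail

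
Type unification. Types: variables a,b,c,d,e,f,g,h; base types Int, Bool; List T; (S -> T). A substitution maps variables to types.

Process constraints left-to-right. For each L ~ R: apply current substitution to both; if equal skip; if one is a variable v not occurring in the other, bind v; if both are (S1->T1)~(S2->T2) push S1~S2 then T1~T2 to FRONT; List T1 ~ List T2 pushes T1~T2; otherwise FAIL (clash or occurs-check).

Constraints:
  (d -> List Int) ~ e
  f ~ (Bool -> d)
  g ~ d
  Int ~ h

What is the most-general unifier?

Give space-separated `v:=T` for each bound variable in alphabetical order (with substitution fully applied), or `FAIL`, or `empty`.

step 1: unify (d -> List Int) ~ e  [subst: {-} | 3 pending]
  bind e := (d -> List Int)
step 2: unify f ~ (Bool -> d)  [subst: {e:=(d -> List Int)} | 2 pending]
  bind f := (Bool -> d)
step 3: unify g ~ d  [subst: {e:=(d -> List Int), f:=(Bool -> d)} | 1 pending]
  bind g := d
step 4: unify Int ~ h  [subst: {e:=(d -> List Int), f:=(Bool -> d), g:=d} | 0 pending]
  bind h := Int

Answer: e:=(d -> List Int) f:=(Bool -> d) g:=d h:=Int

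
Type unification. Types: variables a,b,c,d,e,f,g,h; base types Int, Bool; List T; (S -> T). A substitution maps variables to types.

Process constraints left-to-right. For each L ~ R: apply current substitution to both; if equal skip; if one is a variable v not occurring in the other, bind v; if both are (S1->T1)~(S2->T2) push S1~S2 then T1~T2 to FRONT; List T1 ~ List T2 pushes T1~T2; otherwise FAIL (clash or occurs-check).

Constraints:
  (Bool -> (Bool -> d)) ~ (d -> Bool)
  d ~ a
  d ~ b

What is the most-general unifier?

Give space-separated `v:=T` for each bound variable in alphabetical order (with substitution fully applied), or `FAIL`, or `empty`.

step 1: unify (Bool -> (Bool -> d)) ~ (d -> Bool)  [subst: {-} | 2 pending]
  -> decompose arrow: push Bool~d, (Bool -> d)~Bool
step 2: unify Bool ~ d  [subst: {-} | 3 pending]
  bind d := Bool
step 3: unify (Bool -> Bool) ~ Bool  [subst: {d:=Bool} | 2 pending]
  clash: (Bool -> Bool) vs Bool

Answer: FAIL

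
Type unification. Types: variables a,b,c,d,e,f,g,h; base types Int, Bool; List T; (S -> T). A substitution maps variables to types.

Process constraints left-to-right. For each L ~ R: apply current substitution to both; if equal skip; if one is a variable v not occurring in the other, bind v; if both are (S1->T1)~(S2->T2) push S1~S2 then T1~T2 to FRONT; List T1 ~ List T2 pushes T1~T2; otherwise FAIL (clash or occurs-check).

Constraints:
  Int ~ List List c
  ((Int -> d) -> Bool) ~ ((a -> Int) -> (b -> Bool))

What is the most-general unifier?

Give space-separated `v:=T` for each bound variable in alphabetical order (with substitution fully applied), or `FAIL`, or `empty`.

Answer: FAIL

Derivation:
step 1: unify Int ~ List List c  [subst: {-} | 1 pending]
  clash: Int vs List List c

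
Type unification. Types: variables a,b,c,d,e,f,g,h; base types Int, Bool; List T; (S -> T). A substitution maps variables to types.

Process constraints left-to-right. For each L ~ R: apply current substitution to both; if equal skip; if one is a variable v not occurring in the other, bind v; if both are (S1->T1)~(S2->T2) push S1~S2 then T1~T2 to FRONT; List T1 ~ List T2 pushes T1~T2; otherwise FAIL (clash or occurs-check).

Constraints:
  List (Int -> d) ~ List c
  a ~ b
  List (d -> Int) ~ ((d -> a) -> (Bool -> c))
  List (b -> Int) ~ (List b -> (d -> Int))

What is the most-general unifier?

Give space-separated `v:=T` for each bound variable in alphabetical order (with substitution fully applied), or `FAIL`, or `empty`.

step 1: unify List (Int -> d) ~ List c  [subst: {-} | 3 pending]
  -> decompose List: push (Int -> d)~c
step 2: unify (Int -> d) ~ c  [subst: {-} | 3 pending]
  bind c := (Int -> d)
step 3: unify a ~ b  [subst: {c:=(Int -> d)} | 2 pending]
  bind a := b
step 4: unify List (d -> Int) ~ ((d -> b) -> (Bool -> (Int -> d)))  [subst: {c:=(Int -> d), a:=b} | 1 pending]
  clash: List (d -> Int) vs ((d -> b) -> (Bool -> (Int -> d)))

Answer: FAIL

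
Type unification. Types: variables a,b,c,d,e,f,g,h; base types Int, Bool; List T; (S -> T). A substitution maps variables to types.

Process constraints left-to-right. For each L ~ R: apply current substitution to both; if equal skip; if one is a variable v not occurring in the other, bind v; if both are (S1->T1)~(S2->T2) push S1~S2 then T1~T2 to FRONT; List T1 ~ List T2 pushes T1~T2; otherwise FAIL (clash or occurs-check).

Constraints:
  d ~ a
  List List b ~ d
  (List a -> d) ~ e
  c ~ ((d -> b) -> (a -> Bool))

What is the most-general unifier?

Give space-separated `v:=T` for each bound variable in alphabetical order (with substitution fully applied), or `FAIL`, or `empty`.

Answer: a:=List List b c:=((List List b -> b) -> (List List b -> Bool)) d:=List List b e:=(List List List b -> List List b)

Derivation:
step 1: unify d ~ a  [subst: {-} | 3 pending]
  bind d := a
step 2: unify List List b ~ a  [subst: {d:=a} | 2 pending]
  bind a := List List b
step 3: unify (List List List b -> List List b) ~ e  [subst: {d:=a, a:=List List b} | 1 pending]
  bind e := (List List List b -> List List b)
step 4: unify c ~ ((List List b -> b) -> (List List b -> Bool))  [subst: {d:=a, a:=List List b, e:=(List List List b -> List List b)} | 0 pending]
  bind c := ((List List b -> b) -> (List List b -> Bool))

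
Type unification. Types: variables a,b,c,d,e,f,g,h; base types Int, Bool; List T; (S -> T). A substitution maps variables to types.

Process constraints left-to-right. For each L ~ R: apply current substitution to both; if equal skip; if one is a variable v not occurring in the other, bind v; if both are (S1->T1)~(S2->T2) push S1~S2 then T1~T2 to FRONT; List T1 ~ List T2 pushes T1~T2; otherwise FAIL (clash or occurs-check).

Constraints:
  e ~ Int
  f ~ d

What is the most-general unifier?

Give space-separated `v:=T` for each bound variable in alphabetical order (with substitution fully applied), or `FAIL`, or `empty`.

Answer: e:=Int f:=d

Derivation:
step 1: unify e ~ Int  [subst: {-} | 1 pending]
  bind e := Int
step 2: unify f ~ d  [subst: {e:=Int} | 0 pending]
  bind f := d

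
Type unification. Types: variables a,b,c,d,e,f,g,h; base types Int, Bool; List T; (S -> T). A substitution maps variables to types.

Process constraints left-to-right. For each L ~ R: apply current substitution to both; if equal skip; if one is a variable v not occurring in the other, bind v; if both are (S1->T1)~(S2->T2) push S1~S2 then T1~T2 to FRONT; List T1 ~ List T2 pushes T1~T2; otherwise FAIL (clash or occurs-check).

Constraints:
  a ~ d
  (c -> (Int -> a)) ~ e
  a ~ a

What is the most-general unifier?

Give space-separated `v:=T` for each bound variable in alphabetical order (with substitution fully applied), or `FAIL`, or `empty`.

Answer: a:=d e:=(c -> (Int -> d))

Derivation:
step 1: unify a ~ d  [subst: {-} | 2 pending]
  bind a := d
step 2: unify (c -> (Int -> d)) ~ e  [subst: {a:=d} | 1 pending]
  bind e := (c -> (Int -> d))
step 3: unify d ~ d  [subst: {a:=d, e:=(c -> (Int -> d))} | 0 pending]
  -> identical, skip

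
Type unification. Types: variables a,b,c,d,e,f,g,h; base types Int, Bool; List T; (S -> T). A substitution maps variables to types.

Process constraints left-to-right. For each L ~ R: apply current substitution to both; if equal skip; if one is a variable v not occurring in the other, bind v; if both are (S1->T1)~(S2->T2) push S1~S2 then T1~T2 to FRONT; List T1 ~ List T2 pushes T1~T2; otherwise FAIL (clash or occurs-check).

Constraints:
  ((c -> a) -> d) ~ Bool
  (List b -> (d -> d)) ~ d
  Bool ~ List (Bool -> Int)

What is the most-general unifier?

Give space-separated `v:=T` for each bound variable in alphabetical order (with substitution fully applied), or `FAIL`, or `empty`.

Answer: FAIL

Derivation:
step 1: unify ((c -> a) -> d) ~ Bool  [subst: {-} | 2 pending]
  clash: ((c -> a) -> d) vs Bool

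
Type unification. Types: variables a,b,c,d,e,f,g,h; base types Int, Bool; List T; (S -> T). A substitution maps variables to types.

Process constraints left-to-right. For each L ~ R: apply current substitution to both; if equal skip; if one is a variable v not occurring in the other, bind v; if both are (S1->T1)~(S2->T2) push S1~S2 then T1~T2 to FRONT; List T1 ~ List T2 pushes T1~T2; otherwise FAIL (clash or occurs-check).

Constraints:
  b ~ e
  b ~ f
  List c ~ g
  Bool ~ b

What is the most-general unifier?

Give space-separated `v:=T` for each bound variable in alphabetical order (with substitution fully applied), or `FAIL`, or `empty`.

step 1: unify b ~ e  [subst: {-} | 3 pending]
  bind b := e
step 2: unify e ~ f  [subst: {b:=e} | 2 pending]
  bind e := f
step 3: unify List c ~ g  [subst: {b:=e, e:=f} | 1 pending]
  bind g := List c
step 4: unify Bool ~ f  [subst: {b:=e, e:=f, g:=List c} | 0 pending]
  bind f := Bool

Answer: b:=Bool e:=Bool f:=Bool g:=List c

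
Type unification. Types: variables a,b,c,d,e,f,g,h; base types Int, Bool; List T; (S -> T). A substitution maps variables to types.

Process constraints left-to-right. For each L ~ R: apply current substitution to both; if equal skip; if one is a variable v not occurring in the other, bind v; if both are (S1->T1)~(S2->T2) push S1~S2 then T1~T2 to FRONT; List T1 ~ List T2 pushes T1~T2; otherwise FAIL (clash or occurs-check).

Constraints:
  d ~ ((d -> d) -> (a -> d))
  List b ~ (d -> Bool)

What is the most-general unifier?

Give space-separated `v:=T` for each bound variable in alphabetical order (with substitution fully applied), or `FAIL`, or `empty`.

step 1: unify d ~ ((d -> d) -> (a -> d))  [subst: {-} | 1 pending]
  occurs-check fail: d in ((d -> d) -> (a -> d))

Answer: FAIL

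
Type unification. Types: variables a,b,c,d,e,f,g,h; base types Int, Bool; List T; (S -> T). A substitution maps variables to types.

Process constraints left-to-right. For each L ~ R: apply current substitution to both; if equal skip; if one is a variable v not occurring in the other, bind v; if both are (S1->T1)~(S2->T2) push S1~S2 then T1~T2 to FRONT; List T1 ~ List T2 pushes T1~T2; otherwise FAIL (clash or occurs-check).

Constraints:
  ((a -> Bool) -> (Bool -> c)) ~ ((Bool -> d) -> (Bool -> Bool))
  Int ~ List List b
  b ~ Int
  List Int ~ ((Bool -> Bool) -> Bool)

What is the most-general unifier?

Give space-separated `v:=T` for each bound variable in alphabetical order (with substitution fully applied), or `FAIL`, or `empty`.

Answer: FAIL

Derivation:
step 1: unify ((a -> Bool) -> (Bool -> c)) ~ ((Bool -> d) -> (Bool -> Bool))  [subst: {-} | 3 pending]
  -> decompose arrow: push (a -> Bool)~(Bool -> d), (Bool -> c)~(Bool -> Bool)
step 2: unify (a -> Bool) ~ (Bool -> d)  [subst: {-} | 4 pending]
  -> decompose arrow: push a~Bool, Bool~d
step 3: unify a ~ Bool  [subst: {-} | 5 pending]
  bind a := Bool
step 4: unify Bool ~ d  [subst: {a:=Bool} | 4 pending]
  bind d := Bool
step 5: unify (Bool -> c) ~ (Bool -> Bool)  [subst: {a:=Bool, d:=Bool} | 3 pending]
  -> decompose arrow: push Bool~Bool, c~Bool
step 6: unify Bool ~ Bool  [subst: {a:=Bool, d:=Bool} | 4 pending]
  -> identical, skip
step 7: unify c ~ Bool  [subst: {a:=Bool, d:=Bool} | 3 pending]
  bind c := Bool
step 8: unify Int ~ List List b  [subst: {a:=Bool, d:=Bool, c:=Bool} | 2 pending]
  clash: Int vs List List b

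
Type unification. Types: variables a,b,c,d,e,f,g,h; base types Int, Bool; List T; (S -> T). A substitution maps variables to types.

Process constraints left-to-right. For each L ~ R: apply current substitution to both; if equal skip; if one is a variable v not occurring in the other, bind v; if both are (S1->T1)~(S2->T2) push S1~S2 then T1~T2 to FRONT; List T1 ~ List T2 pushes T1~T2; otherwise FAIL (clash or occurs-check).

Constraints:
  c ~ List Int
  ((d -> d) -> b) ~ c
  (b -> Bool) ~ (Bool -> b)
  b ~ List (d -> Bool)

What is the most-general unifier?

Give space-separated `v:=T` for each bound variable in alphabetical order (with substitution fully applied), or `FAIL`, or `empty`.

Answer: FAIL

Derivation:
step 1: unify c ~ List Int  [subst: {-} | 3 pending]
  bind c := List Int
step 2: unify ((d -> d) -> b) ~ List Int  [subst: {c:=List Int} | 2 pending]
  clash: ((d -> d) -> b) vs List Int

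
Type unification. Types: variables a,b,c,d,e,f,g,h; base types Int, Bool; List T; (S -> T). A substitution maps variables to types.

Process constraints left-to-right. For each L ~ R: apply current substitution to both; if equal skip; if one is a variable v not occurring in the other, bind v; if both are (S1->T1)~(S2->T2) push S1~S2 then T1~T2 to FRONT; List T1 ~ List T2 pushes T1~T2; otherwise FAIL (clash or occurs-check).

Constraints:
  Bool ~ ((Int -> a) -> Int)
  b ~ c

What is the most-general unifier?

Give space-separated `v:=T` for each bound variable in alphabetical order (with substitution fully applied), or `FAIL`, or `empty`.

Answer: FAIL

Derivation:
step 1: unify Bool ~ ((Int -> a) -> Int)  [subst: {-} | 1 pending]
  clash: Bool vs ((Int -> a) -> Int)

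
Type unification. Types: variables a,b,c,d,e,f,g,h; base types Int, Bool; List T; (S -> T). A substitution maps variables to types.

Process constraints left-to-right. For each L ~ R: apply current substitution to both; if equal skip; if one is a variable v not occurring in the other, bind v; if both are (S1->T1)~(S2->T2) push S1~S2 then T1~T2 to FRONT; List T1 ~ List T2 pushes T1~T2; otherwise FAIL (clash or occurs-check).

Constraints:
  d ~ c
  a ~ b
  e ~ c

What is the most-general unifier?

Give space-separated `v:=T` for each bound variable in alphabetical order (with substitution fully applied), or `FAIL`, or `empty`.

Answer: a:=b d:=c e:=c

Derivation:
step 1: unify d ~ c  [subst: {-} | 2 pending]
  bind d := c
step 2: unify a ~ b  [subst: {d:=c} | 1 pending]
  bind a := b
step 3: unify e ~ c  [subst: {d:=c, a:=b} | 0 pending]
  bind e := c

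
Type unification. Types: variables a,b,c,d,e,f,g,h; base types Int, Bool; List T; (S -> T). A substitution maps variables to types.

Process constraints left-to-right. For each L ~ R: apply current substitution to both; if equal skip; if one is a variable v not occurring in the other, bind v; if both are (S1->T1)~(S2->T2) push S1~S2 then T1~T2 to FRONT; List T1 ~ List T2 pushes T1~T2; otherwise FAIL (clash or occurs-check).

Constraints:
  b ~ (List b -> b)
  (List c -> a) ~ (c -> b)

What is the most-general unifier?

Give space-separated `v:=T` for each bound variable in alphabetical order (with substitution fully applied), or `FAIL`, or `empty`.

Answer: FAIL

Derivation:
step 1: unify b ~ (List b -> b)  [subst: {-} | 1 pending]
  occurs-check fail: b in (List b -> b)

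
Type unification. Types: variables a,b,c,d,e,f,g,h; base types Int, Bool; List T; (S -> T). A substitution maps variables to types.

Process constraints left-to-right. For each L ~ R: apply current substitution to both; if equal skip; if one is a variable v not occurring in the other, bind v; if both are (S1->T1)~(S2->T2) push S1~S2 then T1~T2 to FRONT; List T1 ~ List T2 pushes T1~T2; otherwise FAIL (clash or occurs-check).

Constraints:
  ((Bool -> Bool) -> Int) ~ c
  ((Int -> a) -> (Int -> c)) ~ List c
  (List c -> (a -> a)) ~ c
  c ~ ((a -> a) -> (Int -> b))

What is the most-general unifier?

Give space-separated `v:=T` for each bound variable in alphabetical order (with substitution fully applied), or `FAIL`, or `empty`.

step 1: unify ((Bool -> Bool) -> Int) ~ c  [subst: {-} | 3 pending]
  bind c := ((Bool -> Bool) -> Int)
step 2: unify ((Int -> a) -> (Int -> ((Bool -> Bool) -> Int))) ~ List ((Bool -> Bool) -> Int)  [subst: {c:=((Bool -> Bool) -> Int)} | 2 pending]
  clash: ((Int -> a) -> (Int -> ((Bool -> Bool) -> Int))) vs List ((Bool -> Bool) -> Int)

Answer: FAIL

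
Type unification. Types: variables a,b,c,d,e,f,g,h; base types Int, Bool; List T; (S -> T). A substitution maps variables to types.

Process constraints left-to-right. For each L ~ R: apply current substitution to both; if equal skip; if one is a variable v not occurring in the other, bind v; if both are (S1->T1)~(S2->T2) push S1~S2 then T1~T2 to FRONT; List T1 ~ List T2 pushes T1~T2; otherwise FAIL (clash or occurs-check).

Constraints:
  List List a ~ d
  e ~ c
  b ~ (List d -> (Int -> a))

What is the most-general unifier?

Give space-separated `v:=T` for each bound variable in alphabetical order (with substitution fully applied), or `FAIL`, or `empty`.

Answer: b:=(List List List a -> (Int -> a)) d:=List List a e:=c

Derivation:
step 1: unify List List a ~ d  [subst: {-} | 2 pending]
  bind d := List List a
step 2: unify e ~ c  [subst: {d:=List List a} | 1 pending]
  bind e := c
step 3: unify b ~ (List List List a -> (Int -> a))  [subst: {d:=List List a, e:=c} | 0 pending]
  bind b := (List List List a -> (Int -> a))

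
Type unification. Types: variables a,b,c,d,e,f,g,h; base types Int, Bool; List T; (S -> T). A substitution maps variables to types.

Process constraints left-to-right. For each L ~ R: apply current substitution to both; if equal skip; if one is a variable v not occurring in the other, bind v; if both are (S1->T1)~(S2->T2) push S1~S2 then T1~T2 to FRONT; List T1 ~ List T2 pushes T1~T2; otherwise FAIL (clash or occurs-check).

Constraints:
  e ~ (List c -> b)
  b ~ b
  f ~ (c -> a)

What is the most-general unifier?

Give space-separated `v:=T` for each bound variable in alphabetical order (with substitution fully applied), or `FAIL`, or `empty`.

Answer: e:=(List c -> b) f:=(c -> a)

Derivation:
step 1: unify e ~ (List c -> b)  [subst: {-} | 2 pending]
  bind e := (List c -> b)
step 2: unify b ~ b  [subst: {e:=(List c -> b)} | 1 pending]
  -> identical, skip
step 3: unify f ~ (c -> a)  [subst: {e:=(List c -> b)} | 0 pending]
  bind f := (c -> a)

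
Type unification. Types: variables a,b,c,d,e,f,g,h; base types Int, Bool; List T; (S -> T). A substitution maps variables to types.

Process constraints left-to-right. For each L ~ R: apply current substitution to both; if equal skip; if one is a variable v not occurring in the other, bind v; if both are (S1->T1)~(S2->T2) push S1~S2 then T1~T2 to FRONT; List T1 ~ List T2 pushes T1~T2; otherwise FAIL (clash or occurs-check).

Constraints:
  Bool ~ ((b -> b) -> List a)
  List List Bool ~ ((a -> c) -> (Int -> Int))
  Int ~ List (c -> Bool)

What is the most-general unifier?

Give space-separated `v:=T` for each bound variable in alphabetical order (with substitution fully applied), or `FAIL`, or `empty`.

step 1: unify Bool ~ ((b -> b) -> List a)  [subst: {-} | 2 pending]
  clash: Bool vs ((b -> b) -> List a)

Answer: FAIL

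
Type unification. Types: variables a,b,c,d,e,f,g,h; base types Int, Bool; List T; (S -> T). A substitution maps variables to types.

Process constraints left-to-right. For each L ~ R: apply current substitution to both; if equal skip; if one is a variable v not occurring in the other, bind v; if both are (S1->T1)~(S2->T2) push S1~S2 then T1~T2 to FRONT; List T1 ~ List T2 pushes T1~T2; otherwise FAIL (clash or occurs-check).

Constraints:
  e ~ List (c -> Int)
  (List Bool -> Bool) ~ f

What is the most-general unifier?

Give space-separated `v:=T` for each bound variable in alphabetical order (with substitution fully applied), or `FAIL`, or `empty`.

step 1: unify e ~ List (c -> Int)  [subst: {-} | 1 pending]
  bind e := List (c -> Int)
step 2: unify (List Bool -> Bool) ~ f  [subst: {e:=List (c -> Int)} | 0 pending]
  bind f := (List Bool -> Bool)

Answer: e:=List (c -> Int) f:=(List Bool -> Bool)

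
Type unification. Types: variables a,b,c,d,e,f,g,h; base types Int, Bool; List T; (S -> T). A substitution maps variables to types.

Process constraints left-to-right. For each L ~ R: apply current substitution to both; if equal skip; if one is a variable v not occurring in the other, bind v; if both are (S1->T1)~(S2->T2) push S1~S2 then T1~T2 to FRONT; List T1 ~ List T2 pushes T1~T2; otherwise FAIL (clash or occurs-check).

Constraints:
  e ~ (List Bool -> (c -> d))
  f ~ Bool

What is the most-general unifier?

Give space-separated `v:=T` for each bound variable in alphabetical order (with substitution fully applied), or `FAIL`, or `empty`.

Answer: e:=(List Bool -> (c -> d)) f:=Bool

Derivation:
step 1: unify e ~ (List Bool -> (c -> d))  [subst: {-} | 1 pending]
  bind e := (List Bool -> (c -> d))
step 2: unify f ~ Bool  [subst: {e:=(List Bool -> (c -> d))} | 0 pending]
  bind f := Bool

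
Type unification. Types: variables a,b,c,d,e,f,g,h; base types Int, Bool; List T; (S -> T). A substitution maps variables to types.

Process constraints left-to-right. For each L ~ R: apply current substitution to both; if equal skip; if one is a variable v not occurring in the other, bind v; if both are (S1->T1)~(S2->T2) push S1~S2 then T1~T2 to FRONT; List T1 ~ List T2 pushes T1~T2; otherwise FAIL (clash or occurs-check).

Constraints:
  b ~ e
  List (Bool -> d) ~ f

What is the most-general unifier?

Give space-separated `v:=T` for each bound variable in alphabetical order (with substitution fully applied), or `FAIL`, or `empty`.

Answer: b:=e f:=List (Bool -> d)

Derivation:
step 1: unify b ~ e  [subst: {-} | 1 pending]
  bind b := e
step 2: unify List (Bool -> d) ~ f  [subst: {b:=e} | 0 pending]
  bind f := List (Bool -> d)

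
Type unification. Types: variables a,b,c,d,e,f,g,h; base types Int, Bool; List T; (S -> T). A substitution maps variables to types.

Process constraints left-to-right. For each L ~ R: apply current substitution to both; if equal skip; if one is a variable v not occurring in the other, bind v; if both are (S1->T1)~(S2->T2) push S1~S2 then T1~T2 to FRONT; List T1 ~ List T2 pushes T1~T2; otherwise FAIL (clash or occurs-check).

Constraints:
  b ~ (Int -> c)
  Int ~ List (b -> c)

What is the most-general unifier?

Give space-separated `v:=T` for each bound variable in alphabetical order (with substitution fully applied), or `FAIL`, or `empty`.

step 1: unify b ~ (Int -> c)  [subst: {-} | 1 pending]
  bind b := (Int -> c)
step 2: unify Int ~ List ((Int -> c) -> c)  [subst: {b:=(Int -> c)} | 0 pending]
  clash: Int vs List ((Int -> c) -> c)

Answer: FAIL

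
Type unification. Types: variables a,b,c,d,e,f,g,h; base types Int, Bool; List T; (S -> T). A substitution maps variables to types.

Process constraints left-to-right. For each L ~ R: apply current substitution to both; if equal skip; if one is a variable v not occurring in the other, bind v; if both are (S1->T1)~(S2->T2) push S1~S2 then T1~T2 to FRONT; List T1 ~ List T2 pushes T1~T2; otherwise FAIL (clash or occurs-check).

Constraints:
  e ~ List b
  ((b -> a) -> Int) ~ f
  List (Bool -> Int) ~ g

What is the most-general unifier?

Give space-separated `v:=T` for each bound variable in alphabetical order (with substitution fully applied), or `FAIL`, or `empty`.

Answer: e:=List b f:=((b -> a) -> Int) g:=List (Bool -> Int)

Derivation:
step 1: unify e ~ List b  [subst: {-} | 2 pending]
  bind e := List b
step 2: unify ((b -> a) -> Int) ~ f  [subst: {e:=List b} | 1 pending]
  bind f := ((b -> a) -> Int)
step 3: unify List (Bool -> Int) ~ g  [subst: {e:=List b, f:=((b -> a) -> Int)} | 0 pending]
  bind g := List (Bool -> Int)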